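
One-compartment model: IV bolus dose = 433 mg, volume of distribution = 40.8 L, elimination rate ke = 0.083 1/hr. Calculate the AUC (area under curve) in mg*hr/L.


C0 = Dose/Vd = 433/40.8 = 10.6127 mg/L
AUC = C0/ke = 10.6127/0.083
AUC = 127.9 mg*hr/L


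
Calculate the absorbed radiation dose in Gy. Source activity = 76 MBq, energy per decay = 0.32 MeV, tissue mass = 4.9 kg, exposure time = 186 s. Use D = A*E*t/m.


A = 76 MBq = 7.6000e+07 Bq
E = 0.32 MeV = 5.1264e-14 J
D = A*E*t/m = 7.6000e+07*5.1264e-14*186/4.9
D = 1.4789e-04 Gy


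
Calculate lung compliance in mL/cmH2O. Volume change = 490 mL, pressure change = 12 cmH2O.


C = dV / dP
C = 490 / 12
C = 40.83 mL/cmH2O


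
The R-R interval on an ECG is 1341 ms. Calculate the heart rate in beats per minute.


HR = 60 / RR_interval(s)
RR = 1341 ms = 1.341 s
HR = 60 / 1.341 = 44.74 bpm


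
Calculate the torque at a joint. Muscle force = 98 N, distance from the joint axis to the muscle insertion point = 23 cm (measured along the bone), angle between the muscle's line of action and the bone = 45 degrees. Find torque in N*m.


Torque = F * d * sin(theta)   (moment arm = d*sin(theta))
d = 23 cm = 0.23 m
Torque = 98 * 0.23 * sin(45)
Torque = 15.94 N*m


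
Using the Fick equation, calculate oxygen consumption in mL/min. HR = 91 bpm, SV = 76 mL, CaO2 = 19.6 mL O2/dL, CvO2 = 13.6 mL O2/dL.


CO = HR*SV = 91*76/1000 = 6.916 L/min
a-v O2 diff = 19.6 - 13.6 = 6 mL/dL
VO2 = CO * (CaO2-CvO2) * 10 dL/L
VO2 = 6.916 * 6 * 10
VO2 = 415 mL/min


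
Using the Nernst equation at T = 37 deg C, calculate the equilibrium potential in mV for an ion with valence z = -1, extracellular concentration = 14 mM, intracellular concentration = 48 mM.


E = (RT/(zF)) * ln(C_out/C_in)
T = 37 + 273.15 = 310.15 K
E = (8.314 * 310.15 / (-1 * 96485)) * ln(14/48)
E = 32.93 mV


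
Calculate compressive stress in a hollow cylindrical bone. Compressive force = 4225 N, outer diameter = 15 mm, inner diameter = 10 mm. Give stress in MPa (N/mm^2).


A = pi*(r_o^2 - r_i^2)
r_o = 7.5 mm, r_i = 5 mm
A = 98.1748 mm^2
sigma = F/A = 4225 / 98.1748
sigma = 43.04 MPa


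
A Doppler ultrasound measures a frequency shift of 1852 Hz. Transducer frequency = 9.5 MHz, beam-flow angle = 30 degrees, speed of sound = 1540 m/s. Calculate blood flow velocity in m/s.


v = fd * c / (2 * f0 * cos(theta))
v = 1852 * 1540 / (2 * 9.5000e+06 * cos(30))
v = 0.1733 m/s


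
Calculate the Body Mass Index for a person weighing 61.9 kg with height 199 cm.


BMI = weight / height^2
height = 199 cm = 1.99 m
BMI = 61.9 / 1.99^2
BMI = 15.63 kg/m^2


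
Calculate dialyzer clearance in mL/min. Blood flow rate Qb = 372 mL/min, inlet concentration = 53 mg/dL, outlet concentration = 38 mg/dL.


K = Qb * (Cb_in - Cb_out) / Cb_in
K = 372 * (53 - 38) / 53
K = 105.3 mL/min


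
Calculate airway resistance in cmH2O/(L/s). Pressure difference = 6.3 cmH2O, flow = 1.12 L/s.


R = dP / flow
R = 6.3 / 1.12
R = 5.625 cmH2O/(L/s)


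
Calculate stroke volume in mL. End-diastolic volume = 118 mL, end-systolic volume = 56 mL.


SV = EDV - ESV
SV = 118 - 56
SV = 62 mL


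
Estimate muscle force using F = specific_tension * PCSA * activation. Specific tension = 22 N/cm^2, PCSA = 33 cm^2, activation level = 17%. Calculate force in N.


F = sigma * PCSA * activation
F = 22 * 33 * 0.17
F = 123.4 N


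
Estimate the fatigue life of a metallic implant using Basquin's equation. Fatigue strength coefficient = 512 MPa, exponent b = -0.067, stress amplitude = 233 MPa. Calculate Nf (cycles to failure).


sigma_a = sigma_f' * (2Nf)^b
2Nf = (sigma_a/sigma_f')^(1/b)
2Nf = (233/512)^(1/-0.067)
2Nf = 126822.01
Nf = 6.341e+04


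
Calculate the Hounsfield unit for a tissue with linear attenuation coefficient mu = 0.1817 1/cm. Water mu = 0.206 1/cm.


HU = ((mu_tissue - mu_water) / mu_water) * 1000
HU = ((0.1817 - 0.206) / 0.206) * 1000
HU = -118


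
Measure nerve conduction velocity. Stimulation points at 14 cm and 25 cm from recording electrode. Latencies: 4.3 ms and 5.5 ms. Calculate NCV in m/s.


Distance = (25 - 14) / 100 = 0.11 m
dt = (5.5 - 4.3) / 1000 = 0.0012 s
NCV = dist / dt = 91.67 m/s


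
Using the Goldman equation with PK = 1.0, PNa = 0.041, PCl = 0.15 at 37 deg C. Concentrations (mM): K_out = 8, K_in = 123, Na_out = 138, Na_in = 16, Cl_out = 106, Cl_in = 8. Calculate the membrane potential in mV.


Vm = (RT/F)*ln((PK*Ko + PNa*Nao + PCl*Cli)/(PK*Ki + PNa*Nai + PCl*Clo))
Numer = 14.858, Denom = 139.556
Vm = -59.86 mV


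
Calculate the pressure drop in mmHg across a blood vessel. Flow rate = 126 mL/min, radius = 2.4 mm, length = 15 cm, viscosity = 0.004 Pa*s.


dP = 8*mu*L*Q / (pi*r^4)
Q = 126 mL/min = 2.1e-06 m^3/s
dP = 96.7087 Pa = 96.7087 / 133.322 mmHg = 0.7254 mmHg


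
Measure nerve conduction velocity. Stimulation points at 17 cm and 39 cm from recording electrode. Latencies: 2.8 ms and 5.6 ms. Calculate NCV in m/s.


Distance = (39 - 17) / 100 = 0.22 m
dt = (5.6 - 2.8) / 1000 = 0.0028 s
NCV = dist / dt = 78.57 m/s


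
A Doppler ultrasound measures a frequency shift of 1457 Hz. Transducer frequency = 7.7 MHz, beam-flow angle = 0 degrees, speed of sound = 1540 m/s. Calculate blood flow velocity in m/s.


v = fd * c / (2 * f0 * cos(theta))
v = 1457 * 1540 / (2 * 7.7000e+06 * cos(0))
v = 0.1457 m/s


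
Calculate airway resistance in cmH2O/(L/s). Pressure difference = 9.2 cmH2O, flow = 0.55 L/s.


R = dP / flow
R = 9.2 / 0.55
R = 16.73 cmH2O/(L/s)


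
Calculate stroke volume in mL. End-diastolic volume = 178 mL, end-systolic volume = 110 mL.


SV = EDV - ESV
SV = 178 - 110
SV = 68 mL


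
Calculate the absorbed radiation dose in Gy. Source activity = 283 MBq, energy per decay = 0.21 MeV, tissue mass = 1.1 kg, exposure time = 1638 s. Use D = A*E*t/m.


A = 283 MBq = 2.8300e+08 Bq
E = 0.21 MeV = 3.3642e-14 J
D = A*E*t/m = 2.8300e+08*3.3642e-14*1638/1.1
D = 0.01418 Gy


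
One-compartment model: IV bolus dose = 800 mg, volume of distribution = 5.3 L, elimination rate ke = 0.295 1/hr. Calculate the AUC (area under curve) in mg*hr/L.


C0 = Dose/Vd = 800/5.3 = 150.943 mg/L
AUC = C0/ke = 150.943/0.295
AUC = 511.7 mg*hr/L


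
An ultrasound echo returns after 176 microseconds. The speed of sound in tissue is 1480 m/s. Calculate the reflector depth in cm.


depth = c * t / 2
t = 176 us = 1.7600e-04 s
depth = 1480 * 1.7600e-04 / 2
depth = 0.13024 m = 13.024 cm


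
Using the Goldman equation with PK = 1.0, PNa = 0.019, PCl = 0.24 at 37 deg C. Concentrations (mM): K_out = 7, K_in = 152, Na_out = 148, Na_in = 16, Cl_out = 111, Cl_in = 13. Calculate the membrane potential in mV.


Vm = (RT/F)*ln((PK*Ko + PNa*Nao + PCl*Cli)/(PK*Ki + PNa*Nai + PCl*Clo))
Numer = 12.932, Denom = 178.944
Vm = -70.22 mV


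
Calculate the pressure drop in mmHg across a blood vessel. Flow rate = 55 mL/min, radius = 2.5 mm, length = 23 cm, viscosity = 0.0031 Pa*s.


dP = 8*mu*L*Q / (pi*r^4)
Q = 55 mL/min = 9.16667e-07 m^3/s
dP = 42.607 Pa = 42.607 / 133.322 mmHg = 0.3196 mmHg


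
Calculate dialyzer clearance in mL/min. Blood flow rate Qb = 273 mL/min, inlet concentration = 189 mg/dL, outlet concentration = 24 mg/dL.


K = Qb * (Cb_in - Cb_out) / Cb_in
K = 273 * (189 - 24) / 189
K = 238.3 mL/min


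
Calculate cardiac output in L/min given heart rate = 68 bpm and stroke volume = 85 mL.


CO = HR * SV
CO = 68 * 85 / 1000
CO = 5.78 L/min


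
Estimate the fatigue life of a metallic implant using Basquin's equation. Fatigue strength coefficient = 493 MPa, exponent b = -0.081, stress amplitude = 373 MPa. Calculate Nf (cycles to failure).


sigma_a = sigma_f' * (2Nf)^b
2Nf = (sigma_a/sigma_f')^(1/b)
2Nf = (373/493)^(1/-0.081)
2Nf = 31.299107
Nf = 15.65


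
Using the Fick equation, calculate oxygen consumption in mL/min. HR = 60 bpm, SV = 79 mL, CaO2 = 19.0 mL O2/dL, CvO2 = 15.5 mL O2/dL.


CO = HR*SV = 60*79/1000 = 4.74 L/min
a-v O2 diff = 19.0 - 15.5 = 3.5 mL/dL
VO2 = CO * (CaO2-CvO2) * 10 dL/L
VO2 = 4.74 * 3.5 * 10
VO2 = 165.9 mL/min


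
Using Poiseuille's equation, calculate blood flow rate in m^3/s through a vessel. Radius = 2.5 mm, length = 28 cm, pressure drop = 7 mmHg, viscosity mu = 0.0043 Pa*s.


Q = pi*r^4*dP / (8*mu*L)
r = 0.0025 m, L = 0.28 m
dP = 7 mmHg = 933.254 Pa
Q = 1.1890e-05 m^3/s


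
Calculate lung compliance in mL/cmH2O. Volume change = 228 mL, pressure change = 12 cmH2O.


C = dV / dP
C = 228 / 12
C = 19 mL/cmH2O


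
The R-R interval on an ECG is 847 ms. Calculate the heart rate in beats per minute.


HR = 60 / RR_interval(s)
RR = 847 ms = 0.847 s
HR = 60 / 0.847 = 70.84 bpm


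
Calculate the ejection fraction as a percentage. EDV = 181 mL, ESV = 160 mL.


SV = EDV - ESV = 181 - 160 = 21 mL
EF = SV/EDV * 100 = 21/181 * 100
EF = 11.6%


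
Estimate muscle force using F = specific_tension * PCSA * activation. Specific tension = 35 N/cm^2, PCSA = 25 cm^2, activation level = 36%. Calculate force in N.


F = sigma * PCSA * activation
F = 35 * 25 * 0.36
F = 315 N


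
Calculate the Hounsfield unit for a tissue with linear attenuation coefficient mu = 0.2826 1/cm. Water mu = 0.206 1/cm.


HU = ((mu_tissue - mu_water) / mu_water) * 1000
HU = ((0.2826 - 0.206) / 0.206) * 1000
HU = 371.8


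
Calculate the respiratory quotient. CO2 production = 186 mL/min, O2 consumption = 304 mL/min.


RQ = VCO2 / VO2
RQ = 186 / 304
RQ = 0.6118


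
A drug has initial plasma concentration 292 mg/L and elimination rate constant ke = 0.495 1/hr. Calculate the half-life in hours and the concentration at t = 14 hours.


t_half = ln(2) / ke = 0.693147 / 0.495 = 1.4 hr
C(t) = C0 * exp(-ke*t) = 292 * exp(-0.495*14)
C(14) = 0.2856 mg/L


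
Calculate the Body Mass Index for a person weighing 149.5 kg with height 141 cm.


BMI = weight / height^2
height = 141 cm = 1.41 m
BMI = 149.5 / 1.41^2
BMI = 75.2 kg/m^2


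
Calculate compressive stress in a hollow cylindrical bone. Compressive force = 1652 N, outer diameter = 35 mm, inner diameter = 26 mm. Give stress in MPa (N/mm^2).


A = pi*(r_o^2 - r_i^2)
r_o = 17.5 mm, r_i = 13 mm
A = 431.184 mm^2
sigma = F/A = 1652 / 431.184
sigma = 3.831 MPa


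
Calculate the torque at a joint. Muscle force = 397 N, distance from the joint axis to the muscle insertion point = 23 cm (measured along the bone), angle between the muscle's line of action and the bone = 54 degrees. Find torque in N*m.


Torque = F * d * sin(theta)   (moment arm = d*sin(theta))
d = 23 cm = 0.23 m
Torque = 397 * 0.23 * sin(54)
Torque = 73.87 N*m


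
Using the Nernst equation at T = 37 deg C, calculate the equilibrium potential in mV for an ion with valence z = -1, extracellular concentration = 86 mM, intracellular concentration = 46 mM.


E = (RT/(zF)) * ln(C_out/C_in)
T = 37 + 273.15 = 310.15 K
E = (8.314 * 310.15 / (-1 * 96485)) * ln(86/46)
E = -16.72 mV


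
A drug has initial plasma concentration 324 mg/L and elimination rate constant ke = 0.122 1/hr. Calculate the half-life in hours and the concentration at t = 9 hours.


t_half = ln(2) / ke = 0.693147 / 0.122 = 5.682 hr
C(t) = C0 * exp(-ke*t) = 324 * exp(-0.122*9)
C(9) = 108.1 mg/L


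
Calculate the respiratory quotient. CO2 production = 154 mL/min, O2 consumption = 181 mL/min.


RQ = VCO2 / VO2
RQ = 154 / 181
RQ = 0.8508


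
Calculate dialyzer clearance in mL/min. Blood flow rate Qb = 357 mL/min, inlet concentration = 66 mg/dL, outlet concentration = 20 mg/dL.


K = Qb * (Cb_in - Cb_out) / Cb_in
K = 357 * (66 - 20) / 66
K = 248.8 mL/min


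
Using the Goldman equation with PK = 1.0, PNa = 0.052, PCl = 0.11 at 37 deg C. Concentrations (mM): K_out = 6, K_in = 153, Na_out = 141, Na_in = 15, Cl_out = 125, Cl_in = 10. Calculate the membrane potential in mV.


Vm = (RT/F)*ln((PK*Ko + PNa*Nao + PCl*Cli)/(PK*Ki + PNa*Nai + PCl*Clo))
Numer = 14.432, Denom = 167.53
Vm = -65.52 mV


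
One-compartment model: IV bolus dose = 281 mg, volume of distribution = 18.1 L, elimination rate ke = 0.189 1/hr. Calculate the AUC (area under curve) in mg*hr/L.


C0 = Dose/Vd = 281/18.1 = 15.5249 mg/L
AUC = C0/ke = 15.5249/0.189
AUC = 82.14 mg*hr/L


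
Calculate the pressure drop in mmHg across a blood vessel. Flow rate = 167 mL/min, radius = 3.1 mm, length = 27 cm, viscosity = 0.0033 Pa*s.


dP = 8*mu*L*Q / (pi*r^4)
Q = 167 mL/min = 2.78333e-06 m^3/s
dP = 68.381 Pa = 68.381 / 133.322 mmHg = 0.5129 mmHg


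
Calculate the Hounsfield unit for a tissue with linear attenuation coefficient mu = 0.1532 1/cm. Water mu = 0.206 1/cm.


HU = ((mu_tissue - mu_water) / mu_water) * 1000
HU = ((0.1532 - 0.206) / 0.206) * 1000
HU = -256.3


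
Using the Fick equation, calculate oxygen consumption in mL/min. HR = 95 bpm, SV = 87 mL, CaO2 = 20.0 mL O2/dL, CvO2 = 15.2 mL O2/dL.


CO = HR*SV = 95*87/1000 = 8.265 L/min
a-v O2 diff = 20.0 - 15.2 = 4.8 mL/dL
VO2 = CO * (CaO2-CvO2) * 10 dL/L
VO2 = 8.265 * 4.8 * 10
VO2 = 396.7 mL/min


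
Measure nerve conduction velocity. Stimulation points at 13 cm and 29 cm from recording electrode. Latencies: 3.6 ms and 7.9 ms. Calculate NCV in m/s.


Distance = (29 - 13) / 100 = 0.16 m
dt = (7.9 - 3.6) / 1000 = 0.0043 s
NCV = dist / dt = 37.21 m/s


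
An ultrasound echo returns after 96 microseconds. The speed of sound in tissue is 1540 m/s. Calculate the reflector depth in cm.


depth = c * t / 2
t = 96 us = 9.6000e-05 s
depth = 1540 * 9.6000e-05 / 2
depth = 0.07392 m = 7.392 cm


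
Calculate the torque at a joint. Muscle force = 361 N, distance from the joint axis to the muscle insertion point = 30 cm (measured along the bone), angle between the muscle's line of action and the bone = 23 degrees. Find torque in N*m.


Torque = F * d * sin(theta)   (moment arm = d*sin(theta))
d = 30 cm = 0.3 m
Torque = 361 * 0.3 * sin(23)
Torque = 42.32 N*m


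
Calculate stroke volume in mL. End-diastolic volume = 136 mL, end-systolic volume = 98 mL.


SV = EDV - ESV
SV = 136 - 98
SV = 38 mL


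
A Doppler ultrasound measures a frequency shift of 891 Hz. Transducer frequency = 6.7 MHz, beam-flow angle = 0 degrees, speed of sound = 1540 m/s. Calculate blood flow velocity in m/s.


v = fd * c / (2 * f0 * cos(theta))
v = 891 * 1540 / (2 * 6.7000e+06 * cos(0))
v = 0.1024 m/s


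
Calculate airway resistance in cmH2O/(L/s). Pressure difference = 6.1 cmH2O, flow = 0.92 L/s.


R = dP / flow
R = 6.1 / 0.92
R = 6.63 cmH2O/(L/s)


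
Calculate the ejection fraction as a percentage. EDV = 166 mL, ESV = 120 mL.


SV = EDV - ESV = 166 - 120 = 46 mL
EF = SV/EDV * 100 = 46/166 * 100
EF = 27.71%


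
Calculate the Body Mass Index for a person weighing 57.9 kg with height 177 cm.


BMI = weight / height^2
height = 177 cm = 1.77 m
BMI = 57.9 / 1.77^2
BMI = 18.48 kg/m^2


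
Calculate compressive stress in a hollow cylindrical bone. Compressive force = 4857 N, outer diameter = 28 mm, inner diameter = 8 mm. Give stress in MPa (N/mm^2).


A = pi*(r_o^2 - r_i^2)
r_o = 14 mm, r_i = 4 mm
A = 565.487 mm^2
sigma = F/A = 4857 / 565.487
sigma = 8.589 MPa


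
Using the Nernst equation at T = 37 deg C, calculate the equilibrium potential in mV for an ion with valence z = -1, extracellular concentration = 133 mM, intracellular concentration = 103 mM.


E = (RT/(zF)) * ln(C_out/C_in)
T = 37 + 273.15 = 310.15 K
E = (8.314 * 310.15 / (-1 * 96485)) * ln(133/103)
E = -6.832 mV


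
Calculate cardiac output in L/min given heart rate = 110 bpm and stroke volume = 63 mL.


CO = HR * SV
CO = 110 * 63 / 1000
CO = 6.93 L/min


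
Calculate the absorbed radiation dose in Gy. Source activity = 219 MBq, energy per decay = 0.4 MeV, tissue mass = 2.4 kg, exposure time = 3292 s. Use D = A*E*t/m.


A = 219 MBq = 2.1900e+08 Bq
E = 0.4 MeV = 6.408e-14 J
D = A*E*t/m = 2.1900e+08*6.408e-14*3292/2.4
D = 0.01925 Gy


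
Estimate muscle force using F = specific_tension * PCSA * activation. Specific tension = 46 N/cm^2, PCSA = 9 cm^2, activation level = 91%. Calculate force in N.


F = sigma * PCSA * activation
F = 46 * 9 * 0.91
F = 376.7 N


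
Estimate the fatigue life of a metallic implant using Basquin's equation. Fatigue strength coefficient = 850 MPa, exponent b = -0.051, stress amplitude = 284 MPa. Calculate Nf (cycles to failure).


sigma_a = sigma_f' * (2Nf)^b
2Nf = (sigma_a/sigma_f')^(1/b)
2Nf = (284/850)^(1/-0.051)
2Nf = 2.1642409e+09
Nf = 1.0821e+09


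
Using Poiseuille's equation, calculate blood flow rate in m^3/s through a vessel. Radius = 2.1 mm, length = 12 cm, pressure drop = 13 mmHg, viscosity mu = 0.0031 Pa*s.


Q = pi*r^4*dP / (8*mu*L)
r = 0.0021 m, L = 0.12 m
dP = 13 mmHg = 1733.186 Pa
Q = 3.5583e-05 m^3/s


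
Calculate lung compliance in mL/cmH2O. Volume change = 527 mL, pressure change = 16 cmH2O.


C = dV / dP
C = 527 / 16
C = 32.94 mL/cmH2O


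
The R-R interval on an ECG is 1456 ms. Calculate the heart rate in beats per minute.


HR = 60 / RR_interval(s)
RR = 1456 ms = 1.456 s
HR = 60 / 1.456 = 41.21 bpm


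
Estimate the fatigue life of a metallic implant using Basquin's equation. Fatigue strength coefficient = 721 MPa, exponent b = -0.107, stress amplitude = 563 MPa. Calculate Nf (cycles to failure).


sigma_a = sigma_f' * (2Nf)^b
2Nf = (sigma_a/sigma_f')^(1/b)
2Nf = (563/721)^(1/-0.107)
2Nf = 10.092283
Nf = 5.046


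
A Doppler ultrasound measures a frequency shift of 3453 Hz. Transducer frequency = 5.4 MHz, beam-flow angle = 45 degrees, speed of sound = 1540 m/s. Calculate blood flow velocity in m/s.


v = fd * c / (2 * f0 * cos(theta))
v = 3453 * 1540 / (2 * 5.4000e+06 * cos(45))
v = 0.6963 m/s


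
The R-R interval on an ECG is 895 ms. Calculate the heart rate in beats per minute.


HR = 60 / RR_interval(s)
RR = 895 ms = 0.895 s
HR = 60 / 0.895 = 67.04 bpm


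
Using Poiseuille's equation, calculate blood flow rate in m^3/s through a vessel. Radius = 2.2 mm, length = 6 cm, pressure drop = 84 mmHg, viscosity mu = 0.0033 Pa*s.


Q = pi*r^4*dP / (8*mu*L)
r = 0.0022 m, L = 0.06 m
dP = 84 mmHg = 11199.048 Pa
Q = 5.2032e-04 m^3/s


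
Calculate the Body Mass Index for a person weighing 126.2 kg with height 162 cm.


BMI = weight / height^2
height = 162 cm = 1.62 m
BMI = 126.2 / 1.62^2
BMI = 48.09 kg/m^2


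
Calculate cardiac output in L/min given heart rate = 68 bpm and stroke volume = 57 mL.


CO = HR * SV
CO = 68 * 57 / 1000
CO = 3.876 L/min


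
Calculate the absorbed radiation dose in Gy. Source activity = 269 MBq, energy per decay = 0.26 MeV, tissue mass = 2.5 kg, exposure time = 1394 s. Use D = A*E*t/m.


A = 269 MBq = 2.6900e+08 Bq
E = 0.26 MeV = 4.1652e-14 J
D = A*E*t/m = 2.6900e+08*4.1652e-14*1394/2.5
D = 0.006248 Gy


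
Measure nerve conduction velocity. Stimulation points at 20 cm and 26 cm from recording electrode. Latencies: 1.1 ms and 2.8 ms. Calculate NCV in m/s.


Distance = (26 - 20) / 100 = 0.06 m
dt = (2.8 - 1.1) / 1000 = 0.0017 s
NCV = dist / dt = 35.29 m/s


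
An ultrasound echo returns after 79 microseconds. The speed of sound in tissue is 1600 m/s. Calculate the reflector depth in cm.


depth = c * t / 2
t = 79 us = 7.9000e-05 s
depth = 1600 * 7.9000e-05 / 2
depth = 0.0632 m = 6.32 cm


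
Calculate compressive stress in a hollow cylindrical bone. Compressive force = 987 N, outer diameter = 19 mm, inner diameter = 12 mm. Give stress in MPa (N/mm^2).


A = pi*(r_o^2 - r_i^2)
r_o = 9.5 mm, r_i = 6 mm
A = 170.431 mm^2
sigma = F/A = 987 / 170.431
sigma = 5.791 MPa


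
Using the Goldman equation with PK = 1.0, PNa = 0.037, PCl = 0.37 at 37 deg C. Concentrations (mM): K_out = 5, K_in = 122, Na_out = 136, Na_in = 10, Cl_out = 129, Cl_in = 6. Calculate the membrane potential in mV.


Vm = (RT/F)*ln((PK*Ko + PNa*Nao + PCl*Cli)/(PK*Ki + PNa*Nai + PCl*Clo))
Numer = 12.252, Denom = 170.1
Vm = -70.31 mV


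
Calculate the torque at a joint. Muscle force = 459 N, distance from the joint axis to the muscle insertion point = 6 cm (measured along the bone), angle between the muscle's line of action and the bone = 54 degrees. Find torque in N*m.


Torque = F * d * sin(theta)   (moment arm = d*sin(theta))
d = 6 cm = 0.06 m
Torque = 459 * 0.06 * sin(54)
Torque = 22.28 N*m


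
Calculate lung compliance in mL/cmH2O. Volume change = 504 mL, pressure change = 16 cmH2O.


C = dV / dP
C = 504 / 16
C = 31.5 mL/cmH2O


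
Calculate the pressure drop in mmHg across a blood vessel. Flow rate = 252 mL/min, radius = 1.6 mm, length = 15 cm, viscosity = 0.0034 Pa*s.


dP = 8*mu*L*Q / (pi*r^4)
Q = 252 mL/min = 4.2e-06 m^3/s
dP = 832.3 Pa = 832.3 / 133.322 mmHg = 6.243 mmHg


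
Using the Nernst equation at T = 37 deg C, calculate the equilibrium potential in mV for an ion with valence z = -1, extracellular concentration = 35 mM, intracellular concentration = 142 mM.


E = (RT/(zF)) * ln(C_out/C_in)
T = 37 + 273.15 = 310.15 K
E = (8.314 * 310.15 / (-1 * 96485)) * ln(35/142)
E = 37.43 mV


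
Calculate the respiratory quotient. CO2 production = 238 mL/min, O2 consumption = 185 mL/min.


RQ = VCO2 / VO2
RQ = 238 / 185
RQ = 1.286


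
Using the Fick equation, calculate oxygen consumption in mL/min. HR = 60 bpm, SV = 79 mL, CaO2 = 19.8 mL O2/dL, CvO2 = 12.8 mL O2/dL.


CO = HR*SV = 60*79/1000 = 4.74 L/min
a-v O2 diff = 19.8 - 12.8 = 7 mL/dL
VO2 = CO * (CaO2-CvO2) * 10 dL/L
VO2 = 4.74 * 7 * 10
VO2 = 331.8 mL/min


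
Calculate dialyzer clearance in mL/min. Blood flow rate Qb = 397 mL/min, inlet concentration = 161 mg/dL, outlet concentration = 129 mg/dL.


K = Qb * (Cb_in - Cb_out) / Cb_in
K = 397 * (161 - 129) / 161
K = 78.91 mL/min


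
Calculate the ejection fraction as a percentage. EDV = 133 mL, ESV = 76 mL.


SV = EDV - ESV = 133 - 76 = 57 mL
EF = SV/EDV * 100 = 57/133 * 100
EF = 42.86%


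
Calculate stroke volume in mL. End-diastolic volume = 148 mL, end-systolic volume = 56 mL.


SV = EDV - ESV
SV = 148 - 56
SV = 92 mL


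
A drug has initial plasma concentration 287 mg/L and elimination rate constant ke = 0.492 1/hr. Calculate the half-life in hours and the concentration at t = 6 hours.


t_half = ln(2) / ke = 0.693147 / 0.492 = 1.409 hr
C(t) = C0 * exp(-ke*t) = 287 * exp(-0.492*6)
C(6) = 14.99 mg/L


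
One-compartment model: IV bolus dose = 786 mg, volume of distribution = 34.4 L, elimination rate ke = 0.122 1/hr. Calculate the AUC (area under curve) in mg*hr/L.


C0 = Dose/Vd = 786/34.4 = 22.8488 mg/L
AUC = C0/ke = 22.8488/0.122
AUC = 187.3 mg*hr/L


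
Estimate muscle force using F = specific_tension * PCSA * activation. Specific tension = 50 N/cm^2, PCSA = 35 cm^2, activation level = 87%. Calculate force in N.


F = sigma * PCSA * activation
F = 50 * 35 * 0.87
F = 1522 N


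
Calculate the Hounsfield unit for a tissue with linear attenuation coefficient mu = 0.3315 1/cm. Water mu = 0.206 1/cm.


HU = ((mu_tissue - mu_water) / mu_water) * 1000
HU = ((0.3315 - 0.206) / 0.206) * 1000
HU = 609.2


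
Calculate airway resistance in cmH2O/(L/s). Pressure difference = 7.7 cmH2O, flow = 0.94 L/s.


R = dP / flow
R = 7.7 / 0.94
R = 8.191 cmH2O/(L/s)


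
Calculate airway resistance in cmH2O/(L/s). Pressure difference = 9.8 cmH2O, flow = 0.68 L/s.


R = dP / flow
R = 9.8 / 0.68
R = 14.41 cmH2O/(L/s)


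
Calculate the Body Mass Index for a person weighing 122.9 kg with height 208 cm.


BMI = weight / height^2
height = 208 cm = 2.08 m
BMI = 122.9 / 2.08^2
BMI = 28.41 kg/m^2


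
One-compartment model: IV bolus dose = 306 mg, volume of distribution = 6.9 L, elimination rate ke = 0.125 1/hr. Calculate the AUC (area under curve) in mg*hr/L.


C0 = Dose/Vd = 306/6.9 = 44.3478 mg/L
AUC = C0/ke = 44.3478/0.125
AUC = 354.8 mg*hr/L


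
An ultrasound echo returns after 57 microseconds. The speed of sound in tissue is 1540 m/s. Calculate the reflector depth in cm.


depth = c * t / 2
t = 57 us = 5.7000e-05 s
depth = 1540 * 5.7000e-05 / 2
depth = 0.04389 m = 4.389 cm


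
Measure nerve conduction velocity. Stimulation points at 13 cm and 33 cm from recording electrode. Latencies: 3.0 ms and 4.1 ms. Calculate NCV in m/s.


Distance = (33 - 13) / 100 = 0.2 m
dt = (4.1 - 3.0) / 1000 = 0.0011 s
NCV = dist / dt = 181.8 m/s


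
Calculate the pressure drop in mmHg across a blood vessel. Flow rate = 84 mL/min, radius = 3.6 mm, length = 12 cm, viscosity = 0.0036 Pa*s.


dP = 8*mu*L*Q / (pi*r^4)
Q = 84 mL/min = 1.4e-06 m^3/s
dP = 9.16942 Pa = 9.16942 / 133.322 mmHg = 0.06878 mmHg


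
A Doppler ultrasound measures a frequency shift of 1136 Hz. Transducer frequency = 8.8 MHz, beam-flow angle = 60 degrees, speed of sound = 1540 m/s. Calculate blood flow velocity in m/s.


v = fd * c / (2 * f0 * cos(theta))
v = 1136 * 1540 / (2 * 8.8000e+06 * cos(60))
v = 0.1988 m/s


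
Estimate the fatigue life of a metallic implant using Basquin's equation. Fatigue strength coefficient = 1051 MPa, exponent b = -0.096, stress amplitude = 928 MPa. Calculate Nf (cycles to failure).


sigma_a = sigma_f' * (2Nf)^b
2Nf = (sigma_a/sigma_f')^(1/b)
2Nf = (928/1051)^(1/-0.096)
2Nf = 3.656539
Nf = 1.828


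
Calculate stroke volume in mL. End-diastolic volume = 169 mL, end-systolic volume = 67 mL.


SV = EDV - ESV
SV = 169 - 67
SV = 102 mL


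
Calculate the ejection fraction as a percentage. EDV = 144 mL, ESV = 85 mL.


SV = EDV - ESV = 144 - 85 = 59 mL
EF = SV/EDV * 100 = 59/144 * 100
EF = 40.97%


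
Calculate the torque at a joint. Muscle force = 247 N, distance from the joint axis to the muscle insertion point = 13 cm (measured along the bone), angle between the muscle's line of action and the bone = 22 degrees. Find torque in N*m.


Torque = F * d * sin(theta)   (moment arm = d*sin(theta))
d = 13 cm = 0.13 m
Torque = 247 * 0.13 * sin(22)
Torque = 12.03 N*m


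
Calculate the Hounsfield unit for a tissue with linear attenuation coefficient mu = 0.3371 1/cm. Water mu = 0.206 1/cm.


HU = ((mu_tissue - mu_water) / mu_water) * 1000
HU = ((0.3371 - 0.206) / 0.206) * 1000
HU = 636.4


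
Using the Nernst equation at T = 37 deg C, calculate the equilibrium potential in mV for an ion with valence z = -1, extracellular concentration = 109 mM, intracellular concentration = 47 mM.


E = (RT/(zF)) * ln(C_out/C_in)
T = 37 + 273.15 = 310.15 K
E = (8.314 * 310.15 / (-1 * 96485)) * ln(109/47)
E = -22.48 mV


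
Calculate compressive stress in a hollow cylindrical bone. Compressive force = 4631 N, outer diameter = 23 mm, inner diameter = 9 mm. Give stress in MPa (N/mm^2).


A = pi*(r_o^2 - r_i^2)
r_o = 11.5 mm, r_i = 4.5 mm
A = 351.858 mm^2
sigma = F/A = 4631 / 351.858
sigma = 13.16 MPa


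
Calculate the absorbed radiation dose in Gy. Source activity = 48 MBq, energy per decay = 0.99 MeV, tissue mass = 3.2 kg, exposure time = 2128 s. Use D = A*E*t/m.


A = 48 MBq = 4.8000e+07 Bq
E = 0.99 MeV = 1.58598e-13 J
D = A*E*t/m = 4.8000e+07*1.58598e-13*2128/3.2
D = 0.005062 Gy


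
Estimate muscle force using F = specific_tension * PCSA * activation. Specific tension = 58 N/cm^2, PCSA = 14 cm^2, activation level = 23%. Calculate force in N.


F = sigma * PCSA * activation
F = 58 * 14 * 0.23
F = 186.8 N


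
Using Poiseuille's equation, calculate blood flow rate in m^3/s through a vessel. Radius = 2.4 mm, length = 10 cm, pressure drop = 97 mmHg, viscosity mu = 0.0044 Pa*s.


Q = pi*r^4*dP / (8*mu*L)
r = 0.0024 m, L = 0.1 m
dP = 97 mmHg = 12932.234 Pa
Q = 3.8294e-04 m^3/s


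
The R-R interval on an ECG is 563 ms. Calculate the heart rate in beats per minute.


HR = 60 / RR_interval(s)
RR = 563 ms = 0.563 s
HR = 60 / 0.563 = 106.6 bpm


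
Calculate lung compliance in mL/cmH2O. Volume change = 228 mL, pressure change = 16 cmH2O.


C = dV / dP
C = 228 / 16
C = 14.25 mL/cmH2O


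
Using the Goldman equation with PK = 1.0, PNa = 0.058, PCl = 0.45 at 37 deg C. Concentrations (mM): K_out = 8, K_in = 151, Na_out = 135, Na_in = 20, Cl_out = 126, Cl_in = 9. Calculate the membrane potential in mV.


Vm = (RT/F)*ln((PK*Ko + PNa*Nao + PCl*Cli)/(PK*Ki + PNa*Nai + PCl*Clo))
Numer = 19.88, Denom = 208.86
Vm = -62.86 mV


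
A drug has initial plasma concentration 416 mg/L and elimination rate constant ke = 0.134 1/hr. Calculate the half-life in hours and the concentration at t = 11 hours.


t_half = ln(2) / ke = 0.693147 / 0.134 = 5.173 hr
C(t) = C0 * exp(-ke*t) = 416 * exp(-0.134*11)
C(11) = 95.27 mg/L


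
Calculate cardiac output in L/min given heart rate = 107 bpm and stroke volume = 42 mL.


CO = HR * SV
CO = 107 * 42 / 1000
CO = 4.494 L/min


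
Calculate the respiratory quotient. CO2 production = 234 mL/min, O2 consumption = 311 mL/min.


RQ = VCO2 / VO2
RQ = 234 / 311
RQ = 0.7524


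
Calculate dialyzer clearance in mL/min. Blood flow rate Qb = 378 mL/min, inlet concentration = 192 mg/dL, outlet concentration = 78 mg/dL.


K = Qb * (Cb_in - Cb_out) / Cb_in
K = 378 * (192 - 78) / 192
K = 224.4 mL/min


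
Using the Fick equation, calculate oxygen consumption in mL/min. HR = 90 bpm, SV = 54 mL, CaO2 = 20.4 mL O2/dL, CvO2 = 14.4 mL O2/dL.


CO = HR*SV = 90*54/1000 = 4.86 L/min
a-v O2 diff = 20.4 - 14.4 = 6 mL/dL
VO2 = CO * (CaO2-CvO2) * 10 dL/L
VO2 = 4.86 * 6 * 10
VO2 = 291.6 mL/min


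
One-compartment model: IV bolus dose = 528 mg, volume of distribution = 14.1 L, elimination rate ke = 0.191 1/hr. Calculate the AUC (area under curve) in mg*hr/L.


C0 = Dose/Vd = 528/14.1 = 37.4468 mg/L
AUC = C0/ke = 37.4468/0.191
AUC = 196.1 mg*hr/L


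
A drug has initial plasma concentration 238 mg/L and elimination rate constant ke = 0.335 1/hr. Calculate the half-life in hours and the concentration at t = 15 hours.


t_half = ln(2) / ke = 0.693147 / 0.335 = 2.069 hr
C(t) = C0 * exp(-ke*t) = 238 * exp(-0.335*15)
C(15) = 1.564 mg/L


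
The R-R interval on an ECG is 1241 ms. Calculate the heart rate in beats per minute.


HR = 60 / RR_interval(s)
RR = 1241 ms = 1.241 s
HR = 60 / 1.241 = 48.35 bpm


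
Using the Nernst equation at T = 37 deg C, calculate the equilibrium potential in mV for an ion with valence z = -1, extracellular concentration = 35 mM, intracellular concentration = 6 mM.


E = (RT/(zF)) * ln(C_out/C_in)
T = 37 + 273.15 = 310.15 K
E = (8.314 * 310.15 / (-1 * 96485)) * ln(35/6)
E = -47.13 mV


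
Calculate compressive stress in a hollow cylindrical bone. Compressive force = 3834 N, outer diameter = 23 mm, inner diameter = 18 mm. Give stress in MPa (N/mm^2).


A = pi*(r_o^2 - r_i^2)
r_o = 11.5 mm, r_i = 9 mm
A = 161.007 mm^2
sigma = F/A = 3834 / 161.007
sigma = 23.81 MPa


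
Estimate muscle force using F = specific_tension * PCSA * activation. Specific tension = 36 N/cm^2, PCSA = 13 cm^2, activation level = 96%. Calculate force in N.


F = sigma * PCSA * activation
F = 36 * 13 * 0.96
F = 449.3 N


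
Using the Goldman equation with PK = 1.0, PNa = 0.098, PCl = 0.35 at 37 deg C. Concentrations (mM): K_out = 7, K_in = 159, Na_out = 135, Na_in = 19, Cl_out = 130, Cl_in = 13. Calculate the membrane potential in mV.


Vm = (RT/F)*ln((PK*Ko + PNa*Nao + PCl*Cli)/(PK*Ki + PNa*Nai + PCl*Clo))
Numer = 24.78, Denom = 206.362
Vm = -56.65 mV


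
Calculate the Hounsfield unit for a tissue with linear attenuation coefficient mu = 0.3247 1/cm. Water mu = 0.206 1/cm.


HU = ((mu_tissue - mu_water) / mu_water) * 1000
HU = ((0.3247 - 0.206) / 0.206) * 1000
HU = 576.2


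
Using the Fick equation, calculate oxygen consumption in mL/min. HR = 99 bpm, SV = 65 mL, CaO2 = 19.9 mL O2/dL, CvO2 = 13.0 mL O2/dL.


CO = HR*SV = 99*65/1000 = 6.435 L/min
a-v O2 diff = 19.9 - 13.0 = 6.9 mL/dL
VO2 = CO * (CaO2-CvO2) * 10 dL/L
VO2 = 6.435 * 6.9 * 10
VO2 = 444 mL/min


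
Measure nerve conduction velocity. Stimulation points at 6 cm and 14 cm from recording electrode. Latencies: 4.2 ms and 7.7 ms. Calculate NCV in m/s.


Distance = (14 - 6) / 100 = 0.08 m
dt = (7.7 - 4.2) / 1000 = 0.0035 s
NCV = dist / dt = 22.86 m/s


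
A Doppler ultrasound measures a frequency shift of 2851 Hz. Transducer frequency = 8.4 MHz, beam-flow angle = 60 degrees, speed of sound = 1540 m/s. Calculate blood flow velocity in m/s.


v = fd * c / (2 * f0 * cos(theta))
v = 2851 * 1540 / (2 * 8.4000e+06 * cos(60))
v = 0.5227 m/s


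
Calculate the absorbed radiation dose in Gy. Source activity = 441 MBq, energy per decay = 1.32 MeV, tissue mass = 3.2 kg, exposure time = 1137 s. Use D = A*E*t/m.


A = 441 MBq = 4.4100e+08 Bq
E = 1.32 MeV = 2.11464e-13 J
D = A*E*t/m = 4.4100e+08*2.11464e-13*1137/3.2
D = 0.03313 Gy


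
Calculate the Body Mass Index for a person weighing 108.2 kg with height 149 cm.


BMI = weight / height^2
height = 149 cm = 1.49 m
BMI = 108.2 / 1.49^2
BMI = 48.74 kg/m^2


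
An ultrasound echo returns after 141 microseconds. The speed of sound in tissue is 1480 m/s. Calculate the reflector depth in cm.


depth = c * t / 2
t = 141 us = 1.4100e-04 s
depth = 1480 * 1.4100e-04 / 2
depth = 0.10434 m = 10.434 cm


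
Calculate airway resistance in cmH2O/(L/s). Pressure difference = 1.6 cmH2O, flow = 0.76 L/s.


R = dP / flow
R = 1.6 / 0.76
R = 2.105 cmH2O/(L/s)


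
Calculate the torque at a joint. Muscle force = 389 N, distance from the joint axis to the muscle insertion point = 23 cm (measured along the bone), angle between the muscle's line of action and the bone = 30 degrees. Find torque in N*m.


Torque = F * d * sin(theta)   (moment arm = d*sin(theta))
d = 23 cm = 0.23 m
Torque = 389 * 0.23 * sin(30)
Torque = 44.73 N*m


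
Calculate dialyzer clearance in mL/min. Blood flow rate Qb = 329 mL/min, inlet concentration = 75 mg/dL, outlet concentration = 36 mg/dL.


K = Qb * (Cb_in - Cb_out) / Cb_in
K = 329 * (75 - 36) / 75
K = 171.1 mL/min


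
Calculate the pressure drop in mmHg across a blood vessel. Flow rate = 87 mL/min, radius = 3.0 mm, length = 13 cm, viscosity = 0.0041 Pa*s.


dP = 8*mu*L*Q / (pi*r^4)
Q = 87 mL/min = 1.45e-06 m^3/s
dP = 24.2969 Pa = 24.2969 / 133.322 mmHg = 0.1822 mmHg


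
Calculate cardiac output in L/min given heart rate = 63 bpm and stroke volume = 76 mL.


CO = HR * SV
CO = 63 * 76 / 1000
CO = 4.788 L/min


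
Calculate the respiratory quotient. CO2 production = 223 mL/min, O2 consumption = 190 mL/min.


RQ = VCO2 / VO2
RQ = 223 / 190
RQ = 1.174


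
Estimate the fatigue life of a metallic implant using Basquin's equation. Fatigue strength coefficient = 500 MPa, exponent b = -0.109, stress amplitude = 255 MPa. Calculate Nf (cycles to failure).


sigma_a = sigma_f' * (2Nf)^b
2Nf = (sigma_a/sigma_f')^(1/b)
2Nf = (255/500)^(1/-0.109)
2Nf = 481.77296
Nf = 240.9


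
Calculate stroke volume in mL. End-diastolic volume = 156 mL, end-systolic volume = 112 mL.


SV = EDV - ESV
SV = 156 - 112
SV = 44 mL


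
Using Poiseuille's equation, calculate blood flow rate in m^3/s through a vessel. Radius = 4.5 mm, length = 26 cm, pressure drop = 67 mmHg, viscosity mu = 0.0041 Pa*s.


Q = pi*r^4*dP / (8*mu*L)
r = 0.0045 m, L = 0.26 m
dP = 67 mmHg = 8932.574 Pa
Q = 0.001349 m^3/s


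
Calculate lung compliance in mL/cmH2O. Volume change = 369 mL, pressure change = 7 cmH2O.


C = dV / dP
C = 369 / 7
C = 52.71 mL/cmH2O


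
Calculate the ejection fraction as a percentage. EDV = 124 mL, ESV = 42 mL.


SV = EDV - ESV = 124 - 42 = 82 mL
EF = SV/EDV * 100 = 82/124 * 100
EF = 66.13%


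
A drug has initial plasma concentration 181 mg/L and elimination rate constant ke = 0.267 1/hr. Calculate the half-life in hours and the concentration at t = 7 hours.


t_half = ln(2) / ke = 0.693147 / 0.267 = 2.596 hr
C(t) = C0 * exp(-ke*t) = 181 * exp(-0.267*7)
C(7) = 27.92 mg/L


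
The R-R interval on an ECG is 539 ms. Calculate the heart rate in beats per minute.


HR = 60 / RR_interval(s)
RR = 539 ms = 0.539 s
HR = 60 / 0.539 = 111.3 bpm


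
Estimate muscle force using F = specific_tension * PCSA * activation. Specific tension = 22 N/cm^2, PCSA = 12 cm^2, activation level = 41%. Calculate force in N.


F = sigma * PCSA * activation
F = 22 * 12 * 0.41
F = 108.2 N


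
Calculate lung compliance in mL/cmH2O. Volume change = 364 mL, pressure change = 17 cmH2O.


C = dV / dP
C = 364 / 17
C = 21.41 mL/cmH2O


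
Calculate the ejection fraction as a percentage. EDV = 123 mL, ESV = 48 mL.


SV = EDV - ESV = 123 - 48 = 75 mL
EF = SV/EDV * 100 = 75/123 * 100
EF = 60.98%


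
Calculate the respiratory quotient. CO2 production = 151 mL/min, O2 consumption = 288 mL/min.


RQ = VCO2 / VO2
RQ = 151 / 288
RQ = 0.5243


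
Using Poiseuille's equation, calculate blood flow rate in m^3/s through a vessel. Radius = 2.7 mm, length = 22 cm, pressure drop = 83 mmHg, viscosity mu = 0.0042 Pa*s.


Q = pi*r^4*dP / (8*mu*L)
r = 0.0027 m, L = 0.22 m
dP = 83 mmHg = 11065.726 Pa
Q = 2.4993e-04 m^3/s


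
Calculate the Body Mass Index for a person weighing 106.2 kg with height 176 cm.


BMI = weight / height^2
height = 176 cm = 1.76 m
BMI = 106.2 / 1.76^2
BMI = 34.28 kg/m^2


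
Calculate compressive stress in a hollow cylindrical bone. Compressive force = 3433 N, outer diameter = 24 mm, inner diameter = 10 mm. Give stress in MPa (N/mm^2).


A = pi*(r_o^2 - r_i^2)
r_o = 12 mm, r_i = 5 mm
A = 373.85 mm^2
sigma = F/A = 3433 / 373.85
sigma = 9.183 MPa


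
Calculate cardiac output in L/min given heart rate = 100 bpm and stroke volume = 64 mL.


CO = HR * SV
CO = 100 * 64 / 1000
CO = 6.4 L/min


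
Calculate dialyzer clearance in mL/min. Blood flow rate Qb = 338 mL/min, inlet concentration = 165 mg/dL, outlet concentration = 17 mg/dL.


K = Qb * (Cb_in - Cb_out) / Cb_in
K = 338 * (165 - 17) / 165
K = 303.2 mL/min


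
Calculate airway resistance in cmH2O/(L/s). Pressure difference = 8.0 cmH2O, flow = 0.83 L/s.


R = dP / flow
R = 8.0 / 0.83
R = 9.639 cmH2O/(L/s)


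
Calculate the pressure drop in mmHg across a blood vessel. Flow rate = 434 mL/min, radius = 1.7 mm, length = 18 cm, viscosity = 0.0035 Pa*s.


dP = 8*mu*L*Q / (pi*r^4)
Q = 434 mL/min = 7.23333e-06 m^3/s
dP = 1389.39 Pa = 1389.39 / 133.322 mmHg = 10.42 mmHg


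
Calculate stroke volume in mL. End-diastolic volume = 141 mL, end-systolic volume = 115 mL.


SV = EDV - ESV
SV = 141 - 115
SV = 26 mL


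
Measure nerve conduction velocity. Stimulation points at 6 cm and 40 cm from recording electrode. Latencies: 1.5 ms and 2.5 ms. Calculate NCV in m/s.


Distance = (40 - 6) / 100 = 0.34 m
dt = (2.5 - 1.5) / 1000 = 0.001 s
NCV = dist / dt = 340 m/s


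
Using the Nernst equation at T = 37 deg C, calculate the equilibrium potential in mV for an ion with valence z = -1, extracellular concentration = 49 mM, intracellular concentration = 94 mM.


E = (RT/(zF)) * ln(C_out/C_in)
T = 37 + 273.15 = 310.15 K
E = (8.314 * 310.15 / (-1 * 96485)) * ln(49/94)
E = 17.41 mV


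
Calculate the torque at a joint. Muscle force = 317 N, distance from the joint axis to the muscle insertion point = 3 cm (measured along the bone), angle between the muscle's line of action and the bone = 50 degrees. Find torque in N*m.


Torque = F * d * sin(theta)   (moment arm = d*sin(theta))
d = 3 cm = 0.03 m
Torque = 317 * 0.03 * sin(50)
Torque = 7.285 N*m


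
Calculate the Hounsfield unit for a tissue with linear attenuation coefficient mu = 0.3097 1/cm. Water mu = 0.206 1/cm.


HU = ((mu_tissue - mu_water) / mu_water) * 1000
HU = ((0.3097 - 0.206) / 0.206) * 1000
HU = 503.4


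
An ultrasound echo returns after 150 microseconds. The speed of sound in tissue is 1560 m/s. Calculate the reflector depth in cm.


depth = c * t / 2
t = 150 us = 1.5000e-04 s
depth = 1560 * 1.5000e-04 / 2
depth = 0.117 m = 11.7 cm


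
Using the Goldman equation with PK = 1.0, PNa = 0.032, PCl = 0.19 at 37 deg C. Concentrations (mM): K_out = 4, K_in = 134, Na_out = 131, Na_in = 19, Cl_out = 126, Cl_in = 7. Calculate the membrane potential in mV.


Vm = (RT/F)*ln((PK*Ko + PNa*Nao + PCl*Cli)/(PK*Ki + PNa*Nai + PCl*Clo))
Numer = 9.522, Denom = 158.548
Vm = -75.16 mV
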